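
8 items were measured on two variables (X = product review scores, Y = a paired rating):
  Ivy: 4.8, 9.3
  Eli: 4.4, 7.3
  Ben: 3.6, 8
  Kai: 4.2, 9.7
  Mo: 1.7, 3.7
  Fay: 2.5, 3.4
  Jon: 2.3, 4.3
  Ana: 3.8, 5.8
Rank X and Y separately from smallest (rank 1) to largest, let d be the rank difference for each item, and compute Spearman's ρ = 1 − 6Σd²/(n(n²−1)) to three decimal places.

0.762

Ranks of variable 1: 8, 7, 4, 6, 1, 3, 2, 5
Ranks of variable 2: 7, 5, 6, 8, 2, 1, 3, 4
d = r₁ − r₂: 1, 2, -2, -2, -1, 2, -1, 1
d²: 1, 4, 4, 4, 1, 4, 1, 1; Σd² = 20
ρ = 1 − 6·20/(8·63) = 1 − 120/504 = 0.762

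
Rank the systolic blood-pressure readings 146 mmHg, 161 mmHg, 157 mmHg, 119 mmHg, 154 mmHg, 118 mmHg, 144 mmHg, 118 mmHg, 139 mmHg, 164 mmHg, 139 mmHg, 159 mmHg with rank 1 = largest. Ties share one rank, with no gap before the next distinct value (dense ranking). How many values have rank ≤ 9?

Sorted (descending): 164, 161, 159, 157, 154, 146, 144, 139, 139, 119, 118, 118
The 2 values of 139 share dense rank 8.
The 2 values of 118 share dense rank 10.
Remaining distinct values take the next consecutive integers.
Ranks ≤ 9: {1, 2, 3, 4, 5, 6, 7, 8, 8, 9} → 10 values.

10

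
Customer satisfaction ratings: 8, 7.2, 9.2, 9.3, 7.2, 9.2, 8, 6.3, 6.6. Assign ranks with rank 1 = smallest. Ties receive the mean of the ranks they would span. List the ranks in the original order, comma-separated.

Sorted (ascending): 6.3, 6.6, 7.2, 7.2, 8, 8, 9.2, 9.2, 9.3
The 2 values of 7.2 occupy positions 3–4 → average rank (3+4)/2 = 3.5.
The 2 values of 8 occupy positions 5–6 → average rank (5+6)/2 = 5.5.
The 2 values of 9.2 occupy positions 7–8 → average rank (7+8)/2 = 7.5.

5.5, 3.5, 7.5, 9, 3.5, 7.5, 5.5, 1, 2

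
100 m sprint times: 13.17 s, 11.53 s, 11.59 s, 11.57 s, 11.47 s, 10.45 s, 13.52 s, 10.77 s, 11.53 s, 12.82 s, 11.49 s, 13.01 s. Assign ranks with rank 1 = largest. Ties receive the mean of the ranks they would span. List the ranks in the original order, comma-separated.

2, 7.5, 5, 6, 10, 12, 1, 11, 7.5, 4, 9, 3

Sorted (descending): 13.52, 13.17, 13.01, 12.82, 11.59, 11.57, 11.53, 11.53, 11.49, 11.47, 10.77, 10.45
The 2 values of 11.53 occupy positions 7–8 → average rank (7+8)/2 = 7.5.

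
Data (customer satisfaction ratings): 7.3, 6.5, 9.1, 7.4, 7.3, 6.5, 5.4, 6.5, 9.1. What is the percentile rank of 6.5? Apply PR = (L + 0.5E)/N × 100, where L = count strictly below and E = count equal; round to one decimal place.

27.8

N = 9.
Strictly below 6.5: 1. Equal to 6.5: 3.
PR = (1 + 0.5·3)/9 × 100 = 27.8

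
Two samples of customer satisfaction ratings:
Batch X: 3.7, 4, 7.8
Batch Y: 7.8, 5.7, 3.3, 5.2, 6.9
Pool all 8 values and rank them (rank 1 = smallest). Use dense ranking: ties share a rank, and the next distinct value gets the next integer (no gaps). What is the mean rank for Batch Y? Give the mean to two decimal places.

4.60

Sorted (ascending): 3.3, 3.7, 4, 5.2, 5.7, 6.9, 7.8, 7.8
The 2 values of 7.8 share dense rank 7.
Remaining distinct values take the next consecutive integers.
Batch Y values → pooled ranks: 7.8→7, 5.7→5, 3.3→1, 5.2→4, 6.9→6
Mean rank = (7 + 5 + 1 + 4 + 6) / 5 = 4.60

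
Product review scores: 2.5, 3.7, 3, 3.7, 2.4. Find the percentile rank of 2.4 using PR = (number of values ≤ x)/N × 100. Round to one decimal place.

20.0

N = 5.
Strictly below 2.4: 0. Equal to 2.4: 1.
PR = 1/5 × 100 = 20.0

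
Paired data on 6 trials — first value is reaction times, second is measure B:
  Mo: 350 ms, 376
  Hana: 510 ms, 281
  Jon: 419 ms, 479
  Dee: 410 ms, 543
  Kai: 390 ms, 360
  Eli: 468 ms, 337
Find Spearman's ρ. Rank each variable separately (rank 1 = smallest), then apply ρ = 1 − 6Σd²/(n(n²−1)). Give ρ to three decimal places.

Ranks of variable 1: 1, 6, 4, 3, 2, 5
Ranks of variable 2: 4, 1, 5, 6, 3, 2
d = r₁ − r₂: -3, 5, -1, -3, -1, 3
d²: 9, 25, 1, 9, 1, 9; Σd² = 54
ρ = 1 − 6·54/(6·35) = 1 − 324/210 = -0.543

-0.543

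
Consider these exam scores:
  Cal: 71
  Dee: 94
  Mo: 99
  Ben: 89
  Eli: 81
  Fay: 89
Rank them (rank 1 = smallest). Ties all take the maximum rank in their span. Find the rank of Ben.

4

Sorted (ascending): 71, 81, 89, 89, 94, 99
The 2 values of 89 occupy positions 3–4 → each gets rank 4.
Ben has value 89 → rank 4.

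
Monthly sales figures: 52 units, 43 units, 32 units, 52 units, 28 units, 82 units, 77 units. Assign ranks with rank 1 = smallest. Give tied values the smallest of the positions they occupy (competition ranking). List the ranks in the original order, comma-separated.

4, 3, 2, 4, 1, 7, 6

Sorted (ascending): 28, 32, 43, 52, 52, 77, 82
The 2 values of 52 occupy positions 4–5 → each gets rank 4.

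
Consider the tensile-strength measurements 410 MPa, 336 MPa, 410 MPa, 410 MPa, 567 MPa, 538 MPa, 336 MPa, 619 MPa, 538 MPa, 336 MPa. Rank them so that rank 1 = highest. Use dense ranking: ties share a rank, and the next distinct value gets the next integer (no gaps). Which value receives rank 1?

Sorted (descending): 619, 567, 538, 538, 410, 410, 410, 336, 336, 336
The 2 values of 538 share dense rank 3.
The 3 values of 410 share dense rank 4.
The 3 values of 336 share dense rank 5.
Remaining distinct values take the next consecutive integers.
Rank 1 → value 619.

619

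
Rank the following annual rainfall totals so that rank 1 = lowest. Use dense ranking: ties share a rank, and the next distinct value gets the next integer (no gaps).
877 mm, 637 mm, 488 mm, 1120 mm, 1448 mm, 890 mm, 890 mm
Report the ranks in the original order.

Sorted (ascending): 488, 637, 877, 890, 890, 1120, 1448
The 2 values of 890 share dense rank 4.
Remaining distinct values take the next consecutive integers.

3, 2, 1, 5, 6, 4, 4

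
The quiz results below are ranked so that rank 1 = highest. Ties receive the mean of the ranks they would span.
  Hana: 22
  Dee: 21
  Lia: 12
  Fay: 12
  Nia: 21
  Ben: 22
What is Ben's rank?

Sorted (descending): 22, 22, 21, 21, 12, 12
The 2 values of 22 occupy positions 1–2 → average rank (1+2)/2 = 1.5.
The 2 values of 21 occupy positions 3–4 → average rank (3+4)/2 = 3.5.
The 2 values of 12 occupy positions 5–6 → average rank (5+6)/2 = 5.5.
Ben has value 22 → rank 1.5.

1.5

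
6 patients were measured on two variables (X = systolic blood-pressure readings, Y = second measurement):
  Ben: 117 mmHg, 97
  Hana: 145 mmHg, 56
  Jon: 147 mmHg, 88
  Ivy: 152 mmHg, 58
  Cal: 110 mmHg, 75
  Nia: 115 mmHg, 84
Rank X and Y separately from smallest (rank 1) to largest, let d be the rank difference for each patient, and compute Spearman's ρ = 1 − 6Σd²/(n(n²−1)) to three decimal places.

Ranks of variable 1: 3, 4, 5, 6, 1, 2
Ranks of variable 2: 6, 1, 5, 2, 3, 4
d = r₁ − r₂: -3, 3, 0, 4, -2, -2
d²: 9, 9, 0, 16, 4, 4; Σd² = 42
ρ = 1 − 6·42/(6·35) = 1 − 252/210 = -0.200

-0.200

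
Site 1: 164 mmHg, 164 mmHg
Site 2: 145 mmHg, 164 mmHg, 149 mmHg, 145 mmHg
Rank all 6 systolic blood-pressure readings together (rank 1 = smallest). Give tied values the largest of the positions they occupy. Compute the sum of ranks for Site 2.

13

Sorted (ascending): 145, 145, 149, 164, 164, 164
The 2 values of 145 occupy positions 1–2 → each gets rank 2.
The 3 values of 164 occupy positions 4–6 → each gets rank 6.
Site 2 values → pooled ranks: 145→2, 164→6, 149→3, 145→2
Rank sum = 2 + 6 + 3 + 2 = 13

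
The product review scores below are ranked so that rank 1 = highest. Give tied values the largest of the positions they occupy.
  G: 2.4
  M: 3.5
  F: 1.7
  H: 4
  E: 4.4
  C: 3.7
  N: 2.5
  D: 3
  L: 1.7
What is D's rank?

5

Sorted (descending): 4.4, 4, 3.7, 3.5, 3, 2.5, 2.4, 1.7, 1.7
The 2 values of 1.7 occupy positions 8–9 → each gets rank 9.
D has value 3 → rank 5.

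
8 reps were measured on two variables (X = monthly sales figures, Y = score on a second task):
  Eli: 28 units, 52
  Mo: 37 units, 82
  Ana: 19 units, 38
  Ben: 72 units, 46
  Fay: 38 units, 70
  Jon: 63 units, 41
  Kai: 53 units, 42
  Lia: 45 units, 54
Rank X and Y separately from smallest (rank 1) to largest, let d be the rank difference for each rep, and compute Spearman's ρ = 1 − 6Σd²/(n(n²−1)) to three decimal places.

-0.119

Ranks of variable 1: 2, 3, 1, 8, 4, 7, 6, 5
Ranks of variable 2: 5, 8, 1, 4, 7, 2, 3, 6
d = r₁ − r₂: -3, -5, 0, 4, -3, 5, 3, -1
d²: 9, 25, 0, 16, 9, 25, 9, 1; Σd² = 94
ρ = 1 − 6·94/(8·63) = 1 − 564/504 = -0.119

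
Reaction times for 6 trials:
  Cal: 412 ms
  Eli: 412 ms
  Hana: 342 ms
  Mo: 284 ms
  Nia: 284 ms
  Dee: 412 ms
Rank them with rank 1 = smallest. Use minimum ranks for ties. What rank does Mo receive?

1

Sorted (ascending): 284, 284, 342, 412, 412, 412
The 2 values of 284 occupy positions 1–2 → each gets rank 1.
The 3 values of 412 occupy positions 4–6 → each gets rank 4.
Mo has value 284 ms → rank 1.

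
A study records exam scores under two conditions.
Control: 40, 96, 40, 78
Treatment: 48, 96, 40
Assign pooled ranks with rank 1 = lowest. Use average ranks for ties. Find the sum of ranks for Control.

Sorted (ascending): 40, 40, 40, 48, 78, 96, 96
The 3 values of 40 occupy positions 1–3 → average rank 2.
The 2 values of 96 occupy positions 6–7 → average rank (6+7)/2 = 6.5.
Control values → pooled ranks: 40→2, 96→6.5, 40→2, 78→5
Rank sum = 2 + 6.5 + 2 + 5 = 15.5

15.5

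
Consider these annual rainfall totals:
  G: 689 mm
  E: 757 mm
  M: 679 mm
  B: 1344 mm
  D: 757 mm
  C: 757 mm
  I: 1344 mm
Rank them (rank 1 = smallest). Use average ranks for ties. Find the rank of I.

6.5

Sorted (ascending): 679, 689, 757, 757, 757, 1344, 1344
The 3 values of 757 occupy positions 3–5 → average rank 4.
The 2 values of 1344 occupy positions 6–7 → average rank (6+7)/2 = 6.5.
I has value 1344 mm → rank 6.5.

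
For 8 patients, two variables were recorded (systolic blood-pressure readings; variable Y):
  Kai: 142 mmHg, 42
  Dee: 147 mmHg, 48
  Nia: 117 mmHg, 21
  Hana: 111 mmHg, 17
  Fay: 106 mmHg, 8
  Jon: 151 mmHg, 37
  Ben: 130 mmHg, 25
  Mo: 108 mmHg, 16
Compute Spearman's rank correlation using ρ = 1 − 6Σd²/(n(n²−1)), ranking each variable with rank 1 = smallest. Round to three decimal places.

0.929

Ranks of variable 1: 6, 7, 4, 3, 1, 8, 5, 2
Ranks of variable 2: 7, 8, 4, 3, 1, 6, 5, 2
d = r₁ − r₂: -1, -1, 0, 0, 0, 2, 0, 0
d²: 1, 1, 0, 0, 0, 4, 0, 0; Σd² = 6
ρ = 1 − 6·6/(8·63) = 1 − 36/504 = 0.929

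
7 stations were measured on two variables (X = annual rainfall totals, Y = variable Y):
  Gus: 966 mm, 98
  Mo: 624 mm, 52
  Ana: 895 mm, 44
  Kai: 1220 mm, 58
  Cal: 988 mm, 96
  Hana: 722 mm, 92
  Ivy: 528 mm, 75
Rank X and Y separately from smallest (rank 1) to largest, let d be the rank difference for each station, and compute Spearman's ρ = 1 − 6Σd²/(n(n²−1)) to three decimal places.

Ranks of variable 1: 5, 2, 4, 7, 6, 3, 1
Ranks of variable 2: 7, 2, 1, 3, 6, 5, 4
d = r₁ − r₂: -2, 0, 3, 4, 0, -2, -3
d²: 4, 0, 9, 16, 0, 4, 9; Σd² = 42
ρ = 1 − 6·42/(7·48) = 1 − 252/336 = 0.250

0.250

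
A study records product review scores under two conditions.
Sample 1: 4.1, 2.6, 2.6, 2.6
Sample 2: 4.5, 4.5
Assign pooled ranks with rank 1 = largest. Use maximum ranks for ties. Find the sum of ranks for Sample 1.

21

Sorted (descending): 4.5, 4.5, 4.1, 2.6, 2.6, 2.6
The 2 values of 4.5 occupy positions 1–2 → each gets rank 2.
The 3 values of 2.6 occupy positions 4–6 → each gets rank 6.
Sample 1 values → pooled ranks: 4.1→3, 2.6→6, 2.6→6, 2.6→6
Rank sum = 3 + 6 + 6 + 6 = 21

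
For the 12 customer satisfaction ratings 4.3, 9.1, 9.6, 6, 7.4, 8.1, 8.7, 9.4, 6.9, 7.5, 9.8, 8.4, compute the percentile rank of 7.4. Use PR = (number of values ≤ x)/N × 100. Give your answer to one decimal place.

33.3

N = 12.
Strictly below 7.4: 3. Equal to 7.4: 1.
PR = 4/12 × 100 = 33.3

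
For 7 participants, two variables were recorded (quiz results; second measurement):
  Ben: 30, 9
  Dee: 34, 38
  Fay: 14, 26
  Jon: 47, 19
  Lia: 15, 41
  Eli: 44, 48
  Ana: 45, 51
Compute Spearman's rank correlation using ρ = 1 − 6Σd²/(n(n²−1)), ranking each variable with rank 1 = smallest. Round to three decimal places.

Ranks of variable 1: 3, 4, 1, 7, 2, 5, 6
Ranks of variable 2: 1, 4, 3, 2, 5, 6, 7
d = r₁ − r₂: 2, 0, -2, 5, -3, -1, -1
d²: 4, 0, 4, 25, 9, 1, 1; Σd² = 44
ρ = 1 − 6·44/(7·48) = 1 − 264/336 = 0.214

0.214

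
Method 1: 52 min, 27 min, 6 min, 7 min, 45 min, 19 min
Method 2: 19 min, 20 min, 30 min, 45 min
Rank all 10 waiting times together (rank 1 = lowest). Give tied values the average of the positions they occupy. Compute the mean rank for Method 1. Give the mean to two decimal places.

Sorted (ascending): 6, 7, 19, 19, 20, 27, 30, 45, 45, 52
The 2 values of 19 occupy positions 3–4 → average rank (3+4)/2 = 3.5.
The 2 values of 45 occupy positions 8–9 → average rank (8+9)/2 = 8.5.
Method 1 values → pooled ranks: 52→10, 27→6, 6→1, 7→2, 45→8.5, 19→3.5
Mean rank = (10 + 6 + 1 + 2 + 8.5 + 3.5) / 6 = 5.17

5.17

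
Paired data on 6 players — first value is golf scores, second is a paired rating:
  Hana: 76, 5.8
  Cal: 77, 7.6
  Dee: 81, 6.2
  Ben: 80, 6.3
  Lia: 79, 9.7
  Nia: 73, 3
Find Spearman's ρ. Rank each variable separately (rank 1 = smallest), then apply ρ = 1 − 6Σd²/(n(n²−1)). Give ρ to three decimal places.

0.486

Ranks of variable 1: 2, 3, 6, 5, 4, 1
Ranks of variable 2: 2, 5, 3, 4, 6, 1
d = r₁ − r₂: 0, -2, 3, 1, -2, 0
d²: 0, 4, 9, 1, 4, 0; Σd² = 18
ρ = 1 − 6·18/(6·35) = 1 − 108/210 = 0.486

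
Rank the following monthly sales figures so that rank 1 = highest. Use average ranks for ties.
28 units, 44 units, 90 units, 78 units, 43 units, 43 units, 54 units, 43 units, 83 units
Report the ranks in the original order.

Sorted (descending): 90, 83, 78, 54, 44, 43, 43, 43, 28
The 3 values of 43 occupy positions 6–8 → average rank 7.

9, 5, 1, 3, 7, 7, 4, 7, 2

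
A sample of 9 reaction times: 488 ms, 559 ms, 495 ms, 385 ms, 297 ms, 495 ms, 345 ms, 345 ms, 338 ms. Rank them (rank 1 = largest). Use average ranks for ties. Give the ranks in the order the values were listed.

Sorted (descending): 559, 495, 495, 488, 385, 345, 345, 338, 297
The 2 values of 495 occupy positions 2–3 → average rank (2+3)/2 = 2.5.
The 2 values of 345 occupy positions 6–7 → average rank (6+7)/2 = 6.5.

4, 1, 2.5, 5, 9, 2.5, 6.5, 6.5, 8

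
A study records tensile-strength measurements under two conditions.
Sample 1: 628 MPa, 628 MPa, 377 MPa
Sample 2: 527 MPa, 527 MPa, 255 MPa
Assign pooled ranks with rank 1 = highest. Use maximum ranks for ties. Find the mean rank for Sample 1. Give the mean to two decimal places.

Sorted (descending): 628, 628, 527, 527, 377, 255
The 2 values of 628 occupy positions 1–2 → each gets rank 2.
The 2 values of 527 occupy positions 3–4 → each gets rank 4.
Sample 1 values → pooled ranks: 628→2, 628→2, 377→5
Mean rank = (2 + 2 + 5) / 3 = 3.00

3.00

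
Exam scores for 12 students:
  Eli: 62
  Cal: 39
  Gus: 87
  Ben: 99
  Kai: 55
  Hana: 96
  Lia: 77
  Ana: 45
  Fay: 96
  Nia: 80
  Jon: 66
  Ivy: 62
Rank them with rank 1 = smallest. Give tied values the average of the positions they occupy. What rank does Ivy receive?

4.5

Sorted (ascending): 39, 45, 55, 62, 62, 66, 77, 80, 87, 96, 96, 99
The 2 values of 62 occupy positions 4–5 → average rank (4+5)/2 = 4.5.
The 2 values of 96 occupy positions 10–11 → average rank (10+11)/2 = 10.5.
Ivy has value 62 → rank 4.5.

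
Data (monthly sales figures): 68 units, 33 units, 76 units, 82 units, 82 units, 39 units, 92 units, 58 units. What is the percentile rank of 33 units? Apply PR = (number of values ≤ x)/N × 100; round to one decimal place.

12.5

N = 8.
Strictly below 33: 0. Equal to 33: 1.
PR = 1/8 × 100 = 12.5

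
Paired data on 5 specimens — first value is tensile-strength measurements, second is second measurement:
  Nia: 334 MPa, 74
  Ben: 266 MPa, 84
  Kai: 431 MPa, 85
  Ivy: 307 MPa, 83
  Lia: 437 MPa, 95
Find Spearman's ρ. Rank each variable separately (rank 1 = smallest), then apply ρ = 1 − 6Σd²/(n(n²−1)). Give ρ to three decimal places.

0.600

Ranks of variable 1: 3, 1, 4, 2, 5
Ranks of variable 2: 1, 3, 4, 2, 5
d = r₁ − r₂: 2, -2, 0, 0, 0
d²: 4, 4, 0, 0, 0; Σd² = 8
ρ = 1 − 6·8/(5·24) = 1 − 48/120 = 0.600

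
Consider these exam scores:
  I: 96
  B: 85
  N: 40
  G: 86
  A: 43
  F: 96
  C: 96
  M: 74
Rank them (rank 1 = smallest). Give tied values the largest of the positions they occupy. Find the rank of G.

5

Sorted (ascending): 40, 43, 74, 85, 86, 96, 96, 96
The 3 values of 96 occupy positions 6–8 → each gets rank 8.
G has value 86 → rank 5.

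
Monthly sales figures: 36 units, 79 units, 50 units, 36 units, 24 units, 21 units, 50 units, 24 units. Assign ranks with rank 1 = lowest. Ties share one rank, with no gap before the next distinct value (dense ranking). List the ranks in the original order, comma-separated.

3, 5, 4, 3, 2, 1, 4, 2

Sorted (ascending): 21, 24, 24, 36, 36, 50, 50, 79
The 2 values of 24 share dense rank 2.
The 2 values of 36 share dense rank 3.
The 2 values of 50 share dense rank 4.
Remaining distinct values take the next consecutive integers.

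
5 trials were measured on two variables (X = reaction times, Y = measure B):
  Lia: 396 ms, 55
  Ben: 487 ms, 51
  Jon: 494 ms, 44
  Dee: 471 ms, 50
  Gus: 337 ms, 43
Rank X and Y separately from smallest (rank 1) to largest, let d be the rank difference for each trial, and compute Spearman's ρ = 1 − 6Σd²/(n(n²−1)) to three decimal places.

Ranks of variable 1: 2, 4, 5, 3, 1
Ranks of variable 2: 5, 4, 2, 3, 1
d = r₁ − r₂: -3, 0, 3, 0, 0
d²: 9, 0, 9, 0, 0; Σd² = 18
ρ = 1 − 6·18/(5·24) = 1 − 108/120 = 0.100

0.100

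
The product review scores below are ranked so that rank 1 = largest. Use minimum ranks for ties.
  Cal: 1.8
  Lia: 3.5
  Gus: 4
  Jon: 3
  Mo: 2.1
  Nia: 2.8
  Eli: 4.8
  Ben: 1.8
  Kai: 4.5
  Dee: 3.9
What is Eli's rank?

1

Sorted (descending): 4.8, 4.5, 4, 3.9, 3.5, 3, 2.8, 2.1, 1.8, 1.8
The 2 values of 1.8 occupy positions 9–10 → each gets rank 9.
Eli has value 4.8 → rank 1.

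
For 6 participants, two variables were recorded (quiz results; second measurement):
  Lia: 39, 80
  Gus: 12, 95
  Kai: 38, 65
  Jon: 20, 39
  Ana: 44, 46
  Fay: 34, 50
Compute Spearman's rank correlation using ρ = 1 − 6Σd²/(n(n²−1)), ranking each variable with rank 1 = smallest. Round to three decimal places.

-0.200

Ranks of variable 1: 5, 1, 4, 2, 6, 3
Ranks of variable 2: 5, 6, 4, 1, 2, 3
d = r₁ − r₂: 0, -5, 0, 1, 4, 0
d²: 0, 25, 0, 1, 16, 0; Σd² = 42
ρ = 1 − 6·42/(6·35) = 1 − 252/210 = -0.200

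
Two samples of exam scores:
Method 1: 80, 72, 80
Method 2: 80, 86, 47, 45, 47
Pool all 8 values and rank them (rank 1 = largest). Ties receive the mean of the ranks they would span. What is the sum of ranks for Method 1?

11

Sorted (descending): 86, 80, 80, 80, 72, 47, 47, 45
The 3 values of 80 occupy positions 2–4 → average rank 3.
The 2 values of 47 occupy positions 6–7 → average rank (6+7)/2 = 6.5.
Method 1 values → pooled ranks: 80→3, 72→5, 80→3
Rank sum = 3 + 5 + 3 = 11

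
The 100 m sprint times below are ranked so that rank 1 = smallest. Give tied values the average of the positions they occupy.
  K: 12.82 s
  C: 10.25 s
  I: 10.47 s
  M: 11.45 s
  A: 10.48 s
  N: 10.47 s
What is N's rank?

2.5

Sorted (ascending): 10.25, 10.47, 10.47, 10.48, 11.45, 12.82
The 2 values of 10.47 occupy positions 2–3 → average rank (2+3)/2 = 2.5.
N has value 10.47 s → rank 2.5.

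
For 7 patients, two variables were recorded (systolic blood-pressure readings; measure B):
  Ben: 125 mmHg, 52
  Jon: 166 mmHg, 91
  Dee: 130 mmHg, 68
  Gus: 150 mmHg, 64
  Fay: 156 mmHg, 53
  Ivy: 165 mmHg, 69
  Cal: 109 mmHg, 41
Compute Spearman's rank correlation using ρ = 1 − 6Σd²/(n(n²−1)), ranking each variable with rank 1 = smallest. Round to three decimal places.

Ranks of variable 1: 2, 7, 3, 4, 5, 6, 1
Ranks of variable 2: 2, 7, 5, 4, 3, 6, 1
d = r₁ − r₂: 0, 0, -2, 0, 2, 0, 0
d²: 0, 0, 4, 0, 4, 0, 0; Σd² = 8
ρ = 1 − 6·8/(7·48) = 1 − 48/336 = 0.857

0.857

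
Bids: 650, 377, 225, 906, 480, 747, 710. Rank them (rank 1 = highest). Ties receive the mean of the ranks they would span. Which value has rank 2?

Sorted (descending): 906, 747, 710, 650, 480, 377, 225
No ties — each value takes its position as its rank.
Rank 2 → value 747.

747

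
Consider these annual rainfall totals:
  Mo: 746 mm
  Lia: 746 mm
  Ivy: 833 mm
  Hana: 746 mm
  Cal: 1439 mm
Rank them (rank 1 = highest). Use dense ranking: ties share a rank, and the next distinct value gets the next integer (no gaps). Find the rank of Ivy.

Sorted (descending): 1439, 833, 746, 746, 746
The 3 values of 746 share dense rank 3.
Remaining distinct values take the next consecutive integers.
Ivy has value 833 mm → rank 2.

2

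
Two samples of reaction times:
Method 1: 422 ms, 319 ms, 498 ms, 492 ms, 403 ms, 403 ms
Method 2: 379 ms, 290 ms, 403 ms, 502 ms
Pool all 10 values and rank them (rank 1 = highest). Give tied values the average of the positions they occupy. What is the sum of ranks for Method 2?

Sorted (descending): 502, 498, 492, 422, 403, 403, 403, 379, 319, 290
The 3 values of 403 occupy positions 5–7 → average rank 6.
Method 2 values → pooled ranks: 379→8, 290→10, 403→6, 502→1
Rank sum = 8 + 10 + 6 + 1 = 25

25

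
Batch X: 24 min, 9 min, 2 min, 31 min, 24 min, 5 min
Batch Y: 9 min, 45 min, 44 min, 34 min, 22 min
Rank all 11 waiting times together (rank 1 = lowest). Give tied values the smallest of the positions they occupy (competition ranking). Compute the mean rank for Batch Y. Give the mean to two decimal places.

7.60

Sorted (ascending): 2, 5, 9, 9, 22, 24, 24, 31, 34, 44, 45
The 2 values of 9 occupy positions 3–4 → each gets rank 3.
The 2 values of 24 occupy positions 6–7 → each gets rank 6.
Batch Y values → pooled ranks: 9→3, 45→11, 44→10, 34→9, 22→5
Mean rank = (3 + 11 + 10 + 9 + 5) / 5 = 7.60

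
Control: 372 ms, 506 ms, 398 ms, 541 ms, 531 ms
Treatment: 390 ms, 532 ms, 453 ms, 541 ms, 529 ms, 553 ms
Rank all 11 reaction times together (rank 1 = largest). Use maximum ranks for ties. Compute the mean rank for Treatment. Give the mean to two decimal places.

5.33

Sorted (descending): 553, 541, 541, 532, 531, 529, 506, 453, 398, 390, 372
The 2 values of 541 occupy positions 2–3 → each gets rank 3.
Treatment values → pooled ranks: 390→10, 532→4, 453→8, 541→3, 529→6, 553→1
Mean rank = (10 + 4 + 8 + 3 + 6 + 1) / 6 = 5.33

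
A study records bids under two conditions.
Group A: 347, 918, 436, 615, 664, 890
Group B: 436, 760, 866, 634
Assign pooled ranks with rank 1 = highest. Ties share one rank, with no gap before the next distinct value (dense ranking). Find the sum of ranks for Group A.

Sorted (descending): 918, 890, 866, 760, 664, 634, 615, 436, 436, 347
The 2 values of 436 share dense rank 8.
Remaining distinct values take the next consecutive integers.
Group A values → pooled ranks: 347→9, 918→1, 436→8, 615→7, 664→5, 890→2
Rank sum = 9 + 1 + 8 + 7 + 5 + 2 = 32

32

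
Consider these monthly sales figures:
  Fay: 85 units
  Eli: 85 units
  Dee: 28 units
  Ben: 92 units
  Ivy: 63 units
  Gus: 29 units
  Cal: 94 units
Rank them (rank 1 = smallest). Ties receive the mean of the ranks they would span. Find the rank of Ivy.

3

Sorted (ascending): 28, 29, 63, 85, 85, 92, 94
The 2 values of 85 occupy positions 4–5 → average rank (4+5)/2 = 4.5.
Ivy has value 63 units → rank 3.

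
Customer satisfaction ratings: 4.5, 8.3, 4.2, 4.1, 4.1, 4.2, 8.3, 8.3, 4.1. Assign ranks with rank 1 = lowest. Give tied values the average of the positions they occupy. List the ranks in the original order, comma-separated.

Sorted (ascending): 4.1, 4.1, 4.1, 4.2, 4.2, 4.5, 8.3, 8.3, 8.3
The 3 values of 4.1 occupy positions 1–3 → average rank 2.
The 2 values of 4.2 occupy positions 4–5 → average rank (4+5)/2 = 4.5.
The 3 values of 8.3 occupy positions 7–9 → average rank 8.

6, 8, 4.5, 2, 2, 4.5, 8, 8, 2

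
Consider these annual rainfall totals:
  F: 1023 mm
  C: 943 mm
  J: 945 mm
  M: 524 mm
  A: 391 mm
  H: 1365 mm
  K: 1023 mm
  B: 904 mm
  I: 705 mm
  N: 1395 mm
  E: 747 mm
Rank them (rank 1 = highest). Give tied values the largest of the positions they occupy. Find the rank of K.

4

Sorted (descending): 1395, 1365, 1023, 1023, 945, 943, 904, 747, 705, 524, 391
The 2 values of 1023 occupy positions 3–4 → each gets rank 4.
K has value 1023 mm → rank 4.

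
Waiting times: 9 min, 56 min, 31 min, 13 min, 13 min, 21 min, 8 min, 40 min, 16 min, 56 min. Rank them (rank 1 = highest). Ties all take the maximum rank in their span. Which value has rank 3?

40

Sorted (descending): 56, 56, 40, 31, 21, 16, 13, 13, 9, 8
The 2 values of 56 occupy positions 1–2 → each gets rank 2.
The 2 values of 13 occupy positions 7–8 → each gets rank 8.
Rank 3 → value 40.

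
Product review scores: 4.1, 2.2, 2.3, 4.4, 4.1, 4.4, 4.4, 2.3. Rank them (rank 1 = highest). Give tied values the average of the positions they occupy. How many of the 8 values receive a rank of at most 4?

Sorted (descending): 4.4, 4.4, 4.4, 4.1, 4.1, 2.3, 2.3, 2.2
The 3 values of 4.4 occupy positions 1–3 → average rank 2.
The 2 values of 4.1 occupy positions 4–5 → average rank (4+5)/2 = 4.5.
The 2 values of 2.3 occupy positions 6–7 → average rank (6+7)/2 = 6.5.
Ranks ≤ 4: {2, 2, 2} → 3 values.

3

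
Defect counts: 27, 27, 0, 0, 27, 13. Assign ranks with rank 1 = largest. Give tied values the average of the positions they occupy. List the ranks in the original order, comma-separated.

Sorted (descending): 27, 27, 27, 13, 0, 0
The 3 values of 27 occupy positions 1–3 → average rank 2.
The 2 values of 0 occupy positions 5–6 → average rank (5+6)/2 = 5.5.

2, 2, 5.5, 5.5, 2, 4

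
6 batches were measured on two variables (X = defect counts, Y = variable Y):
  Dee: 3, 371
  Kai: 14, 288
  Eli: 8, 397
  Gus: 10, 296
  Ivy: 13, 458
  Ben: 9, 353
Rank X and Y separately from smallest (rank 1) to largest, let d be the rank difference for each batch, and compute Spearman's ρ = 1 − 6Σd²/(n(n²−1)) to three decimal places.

Ranks of variable 1: 1, 6, 2, 4, 5, 3
Ranks of variable 2: 4, 1, 5, 2, 6, 3
d = r₁ − r₂: -3, 5, -3, 2, -1, 0
d²: 9, 25, 9, 4, 1, 0; Σd² = 48
ρ = 1 − 6·48/(6·35) = 1 − 288/210 = -0.371

-0.371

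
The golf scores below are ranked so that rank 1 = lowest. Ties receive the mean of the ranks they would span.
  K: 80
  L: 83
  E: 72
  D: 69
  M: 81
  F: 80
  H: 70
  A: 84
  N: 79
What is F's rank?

Sorted (ascending): 69, 70, 72, 79, 80, 80, 81, 83, 84
The 2 values of 80 occupy positions 5–6 → average rank (5+6)/2 = 5.5.
F has value 80 → rank 5.5.

5.5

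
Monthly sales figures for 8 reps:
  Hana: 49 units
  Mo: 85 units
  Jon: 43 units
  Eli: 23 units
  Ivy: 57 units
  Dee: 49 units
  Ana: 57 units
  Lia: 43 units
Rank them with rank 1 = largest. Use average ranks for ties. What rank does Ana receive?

Sorted (descending): 85, 57, 57, 49, 49, 43, 43, 23
The 2 values of 57 occupy positions 2–3 → average rank (2+3)/2 = 2.5.
The 2 values of 49 occupy positions 4–5 → average rank (4+5)/2 = 4.5.
The 2 values of 43 occupy positions 6–7 → average rank (6+7)/2 = 6.5.
Ana has value 57 units → rank 2.5.

2.5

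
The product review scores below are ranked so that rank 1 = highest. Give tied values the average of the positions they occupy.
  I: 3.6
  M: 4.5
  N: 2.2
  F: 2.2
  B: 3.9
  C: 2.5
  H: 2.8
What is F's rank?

Sorted (descending): 4.5, 3.9, 3.6, 2.8, 2.5, 2.2, 2.2
The 2 values of 2.2 occupy positions 6–7 → average rank (6+7)/2 = 6.5.
F has value 2.2 → rank 6.5.

6.5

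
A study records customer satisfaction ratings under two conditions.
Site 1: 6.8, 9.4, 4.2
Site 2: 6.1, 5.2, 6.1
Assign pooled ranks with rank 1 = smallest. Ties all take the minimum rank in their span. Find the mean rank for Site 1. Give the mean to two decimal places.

Sorted (ascending): 4.2, 5.2, 6.1, 6.1, 6.8, 9.4
The 2 values of 6.1 occupy positions 3–4 → each gets rank 3.
Site 1 values → pooled ranks: 6.8→5, 9.4→6, 4.2→1
Mean rank = (5 + 6 + 1) / 3 = 4.00

4.00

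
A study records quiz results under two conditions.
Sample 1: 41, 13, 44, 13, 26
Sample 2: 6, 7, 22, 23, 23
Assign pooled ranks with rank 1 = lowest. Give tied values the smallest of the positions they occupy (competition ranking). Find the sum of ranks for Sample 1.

33

Sorted (ascending): 6, 7, 13, 13, 22, 23, 23, 26, 41, 44
The 2 values of 13 occupy positions 3–4 → each gets rank 3.
The 2 values of 23 occupy positions 6–7 → each gets rank 6.
Sample 1 values → pooled ranks: 41→9, 13→3, 44→10, 13→3, 26→8
Rank sum = 9 + 3 + 10 + 3 + 8 = 33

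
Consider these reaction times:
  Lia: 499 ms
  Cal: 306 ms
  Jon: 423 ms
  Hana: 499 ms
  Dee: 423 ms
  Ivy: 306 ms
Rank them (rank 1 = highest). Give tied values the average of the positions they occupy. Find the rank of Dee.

3.5

Sorted (descending): 499, 499, 423, 423, 306, 306
The 2 values of 499 occupy positions 1–2 → average rank (1+2)/2 = 1.5.
The 2 values of 423 occupy positions 3–4 → average rank (3+4)/2 = 3.5.
The 2 values of 306 occupy positions 5–6 → average rank (5+6)/2 = 5.5.
Dee has value 423 ms → rank 3.5.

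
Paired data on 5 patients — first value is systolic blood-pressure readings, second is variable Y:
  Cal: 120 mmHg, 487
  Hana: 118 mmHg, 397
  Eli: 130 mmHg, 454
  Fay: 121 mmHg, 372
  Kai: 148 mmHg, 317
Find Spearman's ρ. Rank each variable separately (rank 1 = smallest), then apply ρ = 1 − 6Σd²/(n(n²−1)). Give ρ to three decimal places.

-0.500

Ranks of variable 1: 2, 1, 4, 3, 5
Ranks of variable 2: 5, 3, 4, 2, 1
d = r₁ − r₂: -3, -2, 0, 1, 4
d²: 9, 4, 0, 1, 16; Σd² = 30
ρ = 1 − 6·30/(5·24) = 1 − 180/120 = -0.500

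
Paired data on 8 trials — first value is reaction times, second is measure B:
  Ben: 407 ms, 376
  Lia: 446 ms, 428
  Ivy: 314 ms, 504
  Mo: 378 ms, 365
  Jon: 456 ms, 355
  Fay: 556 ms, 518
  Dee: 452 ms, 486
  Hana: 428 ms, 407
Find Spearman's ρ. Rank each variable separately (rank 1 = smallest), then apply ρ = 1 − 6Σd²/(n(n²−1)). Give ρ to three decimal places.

Ranks of variable 1: 3, 5, 1, 2, 7, 8, 6, 4
Ranks of variable 2: 3, 5, 7, 2, 1, 8, 6, 4
d = r₁ − r₂: 0, 0, -6, 0, 6, 0, 0, 0
d²: 0, 0, 36, 0, 36, 0, 0, 0; Σd² = 72
ρ = 1 − 6·72/(8·63) = 1 − 432/504 = 0.143

0.143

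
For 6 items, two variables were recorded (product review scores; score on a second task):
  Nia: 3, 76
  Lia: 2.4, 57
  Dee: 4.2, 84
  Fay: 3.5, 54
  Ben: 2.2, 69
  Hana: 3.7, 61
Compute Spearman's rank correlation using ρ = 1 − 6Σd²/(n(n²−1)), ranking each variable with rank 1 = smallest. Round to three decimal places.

Ranks of variable 1: 3, 2, 6, 4, 1, 5
Ranks of variable 2: 5, 2, 6, 1, 4, 3
d = r₁ − r₂: -2, 0, 0, 3, -3, 2
d²: 4, 0, 0, 9, 9, 4; Σd² = 26
ρ = 1 − 6·26/(6·35) = 1 − 156/210 = 0.257

0.257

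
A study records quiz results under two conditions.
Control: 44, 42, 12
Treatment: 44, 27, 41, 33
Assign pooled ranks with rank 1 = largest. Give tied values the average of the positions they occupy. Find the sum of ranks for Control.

11.5

Sorted (descending): 44, 44, 42, 41, 33, 27, 12
The 2 values of 44 occupy positions 1–2 → average rank (1+2)/2 = 1.5.
Control values → pooled ranks: 44→1.5, 42→3, 12→7
Rank sum = 1.5 + 3 + 7 = 11.5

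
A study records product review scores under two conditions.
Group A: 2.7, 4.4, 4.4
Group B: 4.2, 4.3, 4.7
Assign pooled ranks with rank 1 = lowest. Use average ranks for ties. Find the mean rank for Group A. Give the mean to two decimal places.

3.33

Sorted (ascending): 2.7, 4.2, 4.3, 4.4, 4.4, 4.7
The 2 values of 4.4 occupy positions 4–5 → average rank (4+5)/2 = 4.5.
Group A values → pooled ranks: 2.7→1, 4.4→4.5, 4.4→4.5
Mean rank = (1 + 4.5 + 4.5) / 3 = 3.33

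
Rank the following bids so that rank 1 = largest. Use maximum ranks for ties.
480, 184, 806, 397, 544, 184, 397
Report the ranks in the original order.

Sorted (descending): 806, 544, 480, 397, 397, 184, 184
The 2 values of 397 occupy positions 4–5 → each gets rank 5.
The 2 values of 184 occupy positions 6–7 → each gets rank 7.

3, 7, 1, 5, 2, 7, 5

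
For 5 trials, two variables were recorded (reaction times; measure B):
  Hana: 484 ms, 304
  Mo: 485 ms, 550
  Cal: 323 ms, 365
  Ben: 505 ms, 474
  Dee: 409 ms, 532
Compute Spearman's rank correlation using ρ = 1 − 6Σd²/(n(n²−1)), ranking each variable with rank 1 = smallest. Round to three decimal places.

0.300

Ranks of variable 1: 3, 4, 1, 5, 2
Ranks of variable 2: 1, 5, 2, 3, 4
d = r₁ − r₂: 2, -1, -1, 2, -2
d²: 4, 1, 1, 4, 4; Σd² = 14
ρ = 1 − 6·14/(5·24) = 1 − 84/120 = 0.300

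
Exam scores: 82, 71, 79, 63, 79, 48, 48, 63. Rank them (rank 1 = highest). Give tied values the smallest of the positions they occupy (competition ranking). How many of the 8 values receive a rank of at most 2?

Sorted (descending): 82, 79, 79, 71, 63, 63, 48, 48
The 2 values of 79 occupy positions 2–3 → each gets rank 2.
The 2 values of 63 occupy positions 5–6 → each gets rank 5.
The 2 values of 48 occupy positions 7–8 → each gets rank 7.
Ranks ≤ 2: {1, 2, 2} → 3 values.

3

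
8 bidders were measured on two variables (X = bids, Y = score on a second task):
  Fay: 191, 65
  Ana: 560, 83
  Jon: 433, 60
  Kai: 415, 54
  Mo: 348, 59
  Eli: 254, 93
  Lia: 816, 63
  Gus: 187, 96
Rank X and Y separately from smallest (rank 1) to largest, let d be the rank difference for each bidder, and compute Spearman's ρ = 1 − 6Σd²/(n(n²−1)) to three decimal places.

Ranks of variable 1: 2, 7, 6, 5, 4, 3, 8, 1
Ranks of variable 2: 5, 6, 3, 1, 2, 7, 4, 8
d = r₁ − r₂: -3, 1, 3, 4, 2, -4, 4, -7
d²: 9, 1, 9, 16, 4, 16, 16, 49; Σd² = 120
ρ = 1 − 6·120/(8·63) = 1 − 720/504 = -0.429

-0.429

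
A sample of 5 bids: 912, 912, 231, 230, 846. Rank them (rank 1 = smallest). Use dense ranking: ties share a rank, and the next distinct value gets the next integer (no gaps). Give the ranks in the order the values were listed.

4, 4, 2, 1, 3

Sorted (ascending): 230, 231, 846, 912, 912
The 2 values of 912 share dense rank 4.
Remaining distinct values take the next consecutive integers.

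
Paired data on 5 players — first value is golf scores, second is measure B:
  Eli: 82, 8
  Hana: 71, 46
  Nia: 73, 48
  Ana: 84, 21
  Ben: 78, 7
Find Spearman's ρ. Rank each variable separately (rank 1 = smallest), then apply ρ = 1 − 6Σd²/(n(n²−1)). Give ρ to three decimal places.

-0.500

Ranks of variable 1: 4, 1, 2, 5, 3
Ranks of variable 2: 2, 4, 5, 3, 1
d = r₁ − r₂: 2, -3, -3, 2, 2
d²: 4, 9, 9, 4, 4; Σd² = 30
ρ = 1 − 6·30/(5·24) = 1 − 180/120 = -0.500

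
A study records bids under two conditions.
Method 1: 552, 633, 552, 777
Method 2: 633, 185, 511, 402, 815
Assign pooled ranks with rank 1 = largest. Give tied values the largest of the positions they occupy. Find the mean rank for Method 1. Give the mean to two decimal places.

4.50

Sorted (descending): 815, 777, 633, 633, 552, 552, 511, 402, 185
The 2 values of 633 occupy positions 3–4 → each gets rank 4.
The 2 values of 552 occupy positions 5–6 → each gets rank 6.
Method 1 values → pooled ranks: 552→6, 633→4, 552→6, 777→2
Mean rank = (6 + 4 + 6 + 2) / 4 = 4.50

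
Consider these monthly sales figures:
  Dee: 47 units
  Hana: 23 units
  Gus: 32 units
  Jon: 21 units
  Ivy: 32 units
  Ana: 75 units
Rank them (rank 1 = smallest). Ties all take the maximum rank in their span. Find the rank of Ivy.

4

Sorted (ascending): 21, 23, 32, 32, 47, 75
The 2 values of 32 occupy positions 3–4 → each gets rank 4.
Ivy has value 32 units → rank 4.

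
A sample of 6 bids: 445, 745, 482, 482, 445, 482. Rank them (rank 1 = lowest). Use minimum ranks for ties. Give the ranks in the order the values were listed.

1, 6, 3, 3, 1, 3

Sorted (ascending): 445, 445, 482, 482, 482, 745
The 2 values of 445 occupy positions 1–2 → each gets rank 1.
The 3 values of 482 occupy positions 3–5 → each gets rank 3.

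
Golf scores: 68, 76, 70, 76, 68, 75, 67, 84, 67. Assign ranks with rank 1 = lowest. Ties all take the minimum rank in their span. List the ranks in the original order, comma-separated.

3, 7, 5, 7, 3, 6, 1, 9, 1

Sorted (ascending): 67, 67, 68, 68, 70, 75, 76, 76, 84
The 2 values of 67 occupy positions 1–2 → each gets rank 1.
The 2 values of 68 occupy positions 3–4 → each gets rank 3.
The 2 values of 76 occupy positions 7–8 → each gets rank 7.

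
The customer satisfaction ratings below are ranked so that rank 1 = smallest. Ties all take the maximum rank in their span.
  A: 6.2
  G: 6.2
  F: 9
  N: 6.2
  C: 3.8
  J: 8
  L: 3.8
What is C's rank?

Sorted (ascending): 3.8, 3.8, 6.2, 6.2, 6.2, 8, 9
The 2 values of 3.8 occupy positions 1–2 → each gets rank 2.
The 3 values of 6.2 occupy positions 3–5 → each gets rank 5.
C has value 3.8 → rank 2.

2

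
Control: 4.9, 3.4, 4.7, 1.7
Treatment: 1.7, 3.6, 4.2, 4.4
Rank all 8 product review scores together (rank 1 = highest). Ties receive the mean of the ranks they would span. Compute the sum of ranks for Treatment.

Sorted (descending): 4.9, 4.7, 4.4, 4.2, 3.6, 3.4, 1.7, 1.7
The 2 values of 1.7 occupy positions 7–8 → average rank (7+8)/2 = 7.5.
Treatment values → pooled ranks: 1.7→7.5, 3.6→5, 4.2→4, 4.4→3
Rank sum = 7.5 + 5 + 4 + 3 = 19.5

19.5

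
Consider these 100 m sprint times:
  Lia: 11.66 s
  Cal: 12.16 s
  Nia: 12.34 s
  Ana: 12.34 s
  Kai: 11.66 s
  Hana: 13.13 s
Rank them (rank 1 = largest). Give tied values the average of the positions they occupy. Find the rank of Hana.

1

Sorted (descending): 13.13, 12.34, 12.34, 12.16, 11.66, 11.66
The 2 values of 12.34 occupy positions 2–3 → average rank (2+3)/2 = 2.5.
The 2 values of 11.66 occupy positions 5–6 → average rank (5+6)/2 = 5.5.
Hana has value 13.13 s → rank 1.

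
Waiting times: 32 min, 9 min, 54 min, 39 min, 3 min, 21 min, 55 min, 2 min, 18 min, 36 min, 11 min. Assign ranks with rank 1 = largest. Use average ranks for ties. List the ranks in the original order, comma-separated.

Sorted (descending): 55, 54, 39, 36, 32, 21, 18, 11, 9, 3, 2
No ties — each value takes its position as its rank.

5, 9, 2, 3, 10, 6, 1, 11, 7, 4, 8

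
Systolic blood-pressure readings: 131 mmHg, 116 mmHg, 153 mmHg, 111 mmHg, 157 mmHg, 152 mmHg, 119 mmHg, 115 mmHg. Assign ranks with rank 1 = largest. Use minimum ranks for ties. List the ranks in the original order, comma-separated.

4, 6, 2, 8, 1, 3, 5, 7

Sorted (descending): 157, 153, 152, 131, 119, 116, 115, 111
No ties — each value takes its position as its rank.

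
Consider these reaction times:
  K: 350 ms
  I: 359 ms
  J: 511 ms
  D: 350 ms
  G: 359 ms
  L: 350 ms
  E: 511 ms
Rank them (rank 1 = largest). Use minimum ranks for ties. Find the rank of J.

Sorted (descending): 511, 511, 359, 359, 350, 350, 350
The 2 values of 511 occupy positions 1–2 → each gets rank 1.
The 2 values of 359 occupy positions 3–4 → each gets rank 3.
The 3 values of 350 occupy positions 5–7 → each gets rank 5.
J has value 511 ms → rank 1.

1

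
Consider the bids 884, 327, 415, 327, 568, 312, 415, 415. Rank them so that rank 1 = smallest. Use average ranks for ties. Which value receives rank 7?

Sorted (ascending): 312, 327, 327, 415, 415, 415, 568, 884
The 2 values of 327 occupy positions 2–3 → average rank (2+3)/2 = 2.5.
The 3 values of 415 occupy positions 4–6 → average rank 5.
Rank 7 → value 568.

568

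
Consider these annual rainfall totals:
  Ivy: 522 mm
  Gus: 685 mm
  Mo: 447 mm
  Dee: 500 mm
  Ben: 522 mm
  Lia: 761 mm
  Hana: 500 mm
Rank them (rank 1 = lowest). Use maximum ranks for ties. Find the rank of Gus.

Sorted (ascending): 447, 500, 500, 522, 522, 685, 761
The 2 values of 500 occupy positions 2–3 → each gets rank 3.
The 2 values of 522 occupy positions 4–5 → each gets rank 5.
Gus has value 685 mm → rank 6.

6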